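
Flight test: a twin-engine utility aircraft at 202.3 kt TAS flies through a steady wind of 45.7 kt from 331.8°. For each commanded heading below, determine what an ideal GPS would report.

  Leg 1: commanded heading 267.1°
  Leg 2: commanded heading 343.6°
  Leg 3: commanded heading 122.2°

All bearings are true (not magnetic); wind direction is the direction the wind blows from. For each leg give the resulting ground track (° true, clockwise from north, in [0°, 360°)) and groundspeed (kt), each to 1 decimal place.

Leg 1: track=254.4°, groundspeed=187.4 kt
Leg 2: track=347.0°, groundspeed=157.8 kt
Leg 3: track=127.5°, groundspeed=243.1 kt

Leg 1: heading 267.1°; drift -12.7° → track 254.4°, groundspeed 187.4 kt
Leg 2: heading 343.6°; drift +3.4° → track 347.0°, groundspeed 157.8 kt
Leg 3: heading 122.2°; drift +5.3° → track 127.5°, groundspeed 243.1 kt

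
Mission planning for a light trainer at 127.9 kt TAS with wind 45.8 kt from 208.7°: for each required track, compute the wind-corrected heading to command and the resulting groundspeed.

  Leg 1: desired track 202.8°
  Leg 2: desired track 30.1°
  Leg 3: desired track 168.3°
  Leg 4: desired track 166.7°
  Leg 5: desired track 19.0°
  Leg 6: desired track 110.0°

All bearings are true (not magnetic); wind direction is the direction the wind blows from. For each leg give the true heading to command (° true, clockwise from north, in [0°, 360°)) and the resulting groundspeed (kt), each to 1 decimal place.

Leg 1: heading=204.9°, groundspeed=82.3 kt
Leg 2: heading=30.6°, groundspeed=173.7 kt
Leg 3: heading=181.7°, groundspeed=89.5 kt
Leg 4: heading=180.6°, groundspeed=90.1 kt
Leg 5: heading=15.5°, groundspeed=172.8 kt
Leg 6: heading=130.7°, groundspeed=126.5 kt

Leg 1: desired track 202.8°; wind correction +2.1° → command heading 204.9°, groundspeed 82.3 kt
Leg 2: desired track 30.1°; wind correction +0.5° → command heading 30.6°, groundspeed 173.7 kt
Leg 3: desired track 168.3°; wind correction +13.4° → command heading 181.7°, groundspeed 89.5 kt
Leg 4: desired track 166.7°; wind correction +13.9° → command heading 180.6°, groundspeed 90.1 kt
Leg 5: desired track 19.0°; wind correction -3.5° → command heading 15.5°, groundspeed 172.8 kt
Leg 6: desired track 110.0°; wind correction +20.7° → command heading 130.7°, groundspeed 126.5 kt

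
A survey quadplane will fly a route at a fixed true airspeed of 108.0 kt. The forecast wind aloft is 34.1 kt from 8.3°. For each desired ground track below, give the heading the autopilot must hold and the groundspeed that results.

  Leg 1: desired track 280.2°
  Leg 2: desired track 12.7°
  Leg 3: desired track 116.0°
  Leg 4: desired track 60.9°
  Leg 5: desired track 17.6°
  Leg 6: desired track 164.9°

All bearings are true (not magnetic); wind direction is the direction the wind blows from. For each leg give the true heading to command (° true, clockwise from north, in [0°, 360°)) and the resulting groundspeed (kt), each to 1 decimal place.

Leg 1: desired track 280.2°; wind correction +18.4° → command heading 298.6°, groundspeed 101.4 kt
Leg 2: desired track 12.7°; wind correction -1.4° → command heading 11.3°, groundspeed 74.0 kt
Leg 3: desired track 116.0°; wind correction -17.5° → command heading 98.5°, groundspeed 113.4 kt
Leg 4: desired track 60.9°; wind correction -14.5° → command heading 46.4°, groundspeed 83.8 kt
Leg 5: desired track 17.6°; wind correction -2.9° → command heading 14.7°, groundspeed 74.2 kt
Leg 6: desired track 164.9°; wind correction -7.2° → command heading 157.7°, groundspeed 138.4 kt

Leg 1: heading=298.6°, groundspeed=101.4 kt
Leg 2: heading=11.3°, groundspeed=74.0 kt
Leg 3: heading=98.5°, groundspeed=113.4 kt
Leg 4: heading=46.4°, groundspeed=83.8 kt
Leg 5: heading=14.7°, groundspeed=74.2 kt
Leg 6: heading=157.7°, groundspeed=138.4 kt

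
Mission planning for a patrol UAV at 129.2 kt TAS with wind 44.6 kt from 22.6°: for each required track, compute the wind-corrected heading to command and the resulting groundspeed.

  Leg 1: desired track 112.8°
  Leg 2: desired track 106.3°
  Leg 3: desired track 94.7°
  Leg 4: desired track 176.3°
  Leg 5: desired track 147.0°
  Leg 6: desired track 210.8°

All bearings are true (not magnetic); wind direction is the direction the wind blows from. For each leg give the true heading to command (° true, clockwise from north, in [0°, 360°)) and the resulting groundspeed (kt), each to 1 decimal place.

Leg 1: desired track 112.8°; wind correction -20.2° → command heading 92.6°, groundspeed 121.4 kt
Leg 2: desired track 106.3°; wind correction -20.1° → command heading 86.2°, groundspeed 116.5 kt
Leg 3: desired track 94.7°; wind correction -19.2° → command heading 75.5°, groundspeed 108.3 kt
Leg 4: desired track 176.3°; wind correction -8.8° → command heading 167.5°, groundspeed 167.7 kt
Leg 5: desired track 147.0°; wind correction -16.5° → command heading 130.5°, groundspeed 149.0 kt
Leg 6: desired track 210.8°; wind correction +2.8° → command heading 213.6°, groundspeed 173.2 kt

Leg 1: heading=92.6°, groundspeed=121.4 kt
Leg 2: heading=86.2°, groundspeed=116.5 kt
Leg 3: heading=75.5°, groundspeed=108.3 kt
Leg 4: heading=167.5°, groundspeed=167.7 kt
Leg 5: heading=130.5°, groundspeed=149.0 kt
Leg 6: heading=213.6°, groundspeed=173.2 kt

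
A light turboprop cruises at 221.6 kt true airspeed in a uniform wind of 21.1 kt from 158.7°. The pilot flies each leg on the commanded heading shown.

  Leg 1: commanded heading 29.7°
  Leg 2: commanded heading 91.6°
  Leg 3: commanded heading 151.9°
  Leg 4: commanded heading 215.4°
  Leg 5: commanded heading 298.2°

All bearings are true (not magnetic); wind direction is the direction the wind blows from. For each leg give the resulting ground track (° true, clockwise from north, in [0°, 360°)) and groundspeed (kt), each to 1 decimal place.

Leg 1: heading 29.7°; drift -4.0° → track 25.7°, groundspeed 235.5 kt
Leg 2: heading 91.6°; drift -5.2° → track 86.4°, groundspeed 214.3 kt
Leg 3: heading 151.9°; drift -0.7° → track 151.2°, groundspeed 200.7 kt
Leg 4: heading 215.4°; drift +4.8° → track 220.2°, groundspeed 210.8 kt
Leg 5: heading 298.2°; drift +3.3° → track 301.5°, groundspeed 238.0 kt

Leg 1: track=25.7°, groundspeed=235.5 kt
Leg 2: track=86.4°, groundspeed=214.3 kt
Leg 3: track=151.2°, groundspeed=200.7 kt
Leg 4: track=220.2°, groundspeed=210.8 kt
Leg 5: track=301.5°, groundspeed=238.0 kt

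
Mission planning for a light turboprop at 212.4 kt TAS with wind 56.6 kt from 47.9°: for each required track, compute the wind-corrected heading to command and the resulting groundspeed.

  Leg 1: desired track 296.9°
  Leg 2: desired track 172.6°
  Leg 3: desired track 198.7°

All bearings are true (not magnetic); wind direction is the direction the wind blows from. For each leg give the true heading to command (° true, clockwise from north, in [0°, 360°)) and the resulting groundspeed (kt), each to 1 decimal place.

Leg 1: heading=311.3°, groundspeed=226.0 kt
Leg 2: heading=159.9°, groundspeed=239.5 kt
Leg 3: heading=191.2°, groundspeed=260.0 kt

Leg 1: desired track 296.9°; wind correction +14.4° → command heading 311.3°, groundspeed 226.0 kt
Leg 2: desired track 172.6°; wind correction -12.7° → command heading 159.9°, groundspeed 239.5 kt
Leg 3: desired track 198.7°; wind correction -7.5° → command heading 191.2°, groundspeed 260.0 kt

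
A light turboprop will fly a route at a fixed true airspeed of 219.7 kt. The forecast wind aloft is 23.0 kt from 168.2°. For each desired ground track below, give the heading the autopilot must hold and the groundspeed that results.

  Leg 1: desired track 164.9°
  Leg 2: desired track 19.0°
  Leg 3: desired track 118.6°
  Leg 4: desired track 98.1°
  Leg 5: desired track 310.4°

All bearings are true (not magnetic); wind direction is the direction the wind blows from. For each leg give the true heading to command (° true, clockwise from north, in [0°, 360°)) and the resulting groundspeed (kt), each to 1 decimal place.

Leg 1: desired track 164.9°; wind correction +0.3° → command heading 165.2°, groundspeed 196.7 kt
Leg 2: desired track 19.0°; wind correction +3.1° → command heading 22.1°, groundspeed 239.1 kt
Leg 3: desired track 118.6°; wind correction +4.6° → command heading 123.2°, groundspeed 204.1 kt
Leg 4: desired track 98.1°; wind correction +5.6° → command heading 103.7°, groundspeed 210.8 kt
Leg 5: desired track 310.4°; wind correction -3.7° → command heading 306.7°, groundspeed 237.4 kt

Leg 1: heading=165.2°, groundspeed=196.7 kt
Leg 2: heading=22.1°, groundspeed=239.1 kt
Leg 3: heading=123.2°, groundspeed=204.1 kt
Leg 4: heading=103.7°, groundspeed=210.8 kt
Leg 5: heading=306.7°, groundspeed=237.4 kt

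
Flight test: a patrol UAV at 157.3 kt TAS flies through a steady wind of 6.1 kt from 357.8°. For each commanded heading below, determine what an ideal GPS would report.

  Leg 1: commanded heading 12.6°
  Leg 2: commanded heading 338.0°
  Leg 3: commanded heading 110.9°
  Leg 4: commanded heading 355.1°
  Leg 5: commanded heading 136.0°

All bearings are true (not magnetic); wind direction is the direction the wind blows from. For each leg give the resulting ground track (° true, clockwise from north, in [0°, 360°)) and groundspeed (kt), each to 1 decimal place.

Leg 1: heading 12.6°; drift +0.6° → track 13.2°, groundspeed 151.4 kt
Leg 2: heading 338.0°; drift -0.8° → track 337.2°, groundspeed 151.6 kt
Leg 3: heading 110.9°; drift +2.0° → track 112.9°, groundspeed 159.8 kt
Leg 4: heading 355.1°; drift -0.1° → track 355.0°, groundspeed 151.2 kt
Leg 5: heading 136.0°; drift +1.4° → track 137.4°, groundspeed 161.9 kt

Leg 1: track=13.2°, groundspeed=151.4 kt
Leg 2: track=337.2°, groundspeed=151.6 kt
Leg 3: track=112.9°, groundspeed=159.8 kt
Leg 4: track=355.0°, groundspeed=151.2 kt
Leg 5: track=137.4°, groundspeed=161.9 kt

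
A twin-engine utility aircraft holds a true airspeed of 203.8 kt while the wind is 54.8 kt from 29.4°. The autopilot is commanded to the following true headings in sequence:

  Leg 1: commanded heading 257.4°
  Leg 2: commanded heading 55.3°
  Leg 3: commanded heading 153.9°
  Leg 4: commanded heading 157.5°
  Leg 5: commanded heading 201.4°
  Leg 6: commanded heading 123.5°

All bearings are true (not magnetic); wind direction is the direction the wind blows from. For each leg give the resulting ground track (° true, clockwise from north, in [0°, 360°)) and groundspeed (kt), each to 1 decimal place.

Leg 1: track=247.8°, groundspeed=243.9 kt
Leg 2: track=64.1°, groundspeed=156.3 kt
Leg 3: track=164.8°, groundspeed=239.1 kt
Leg 4: track=167.8°, groundspeed=241.5 kt
Leg 5: track=203.1°, groundspeed=258.2 kt
Leg 6: track=138.2°, groundspeed=214.8 kt

Leg 1: heading 257.4°; drift -9.6° → track 247.8°, groundspeed 243.9 kt
Leg 2: heading 55.3°; drift +8.8° → track 64.1°, groundspeed 156.3 kt
Leg 3: heading 153.9°; drift +10.9° → track 164.8°, groundspeed 239.1 kt
Leg 4: heading 157.5°; drift +10.3° → track 167.8°, groundspeed 241.5 kt
Leg 5: heading 201.4°; drift +1.7° → track 203.1°, groundspeed 258.2 kt
Leg 6: heading 123.5°; drift +14.7° → track 138.2°, groundspeed 214.8 kt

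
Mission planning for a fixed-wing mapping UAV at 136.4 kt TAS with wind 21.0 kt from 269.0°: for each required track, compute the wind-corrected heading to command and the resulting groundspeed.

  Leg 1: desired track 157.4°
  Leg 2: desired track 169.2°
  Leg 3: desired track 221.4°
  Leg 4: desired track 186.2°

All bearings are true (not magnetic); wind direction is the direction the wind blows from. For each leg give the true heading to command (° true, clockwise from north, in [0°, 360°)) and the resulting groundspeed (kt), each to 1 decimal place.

Leg 1: heading=165.6°, groundspeed=142.7 kt
Leg 2: heading=177.9°, groundspeed=138.4 kt
Leg 3: heading=227.9°, groundspeed=121.4 kt
Leg 4: heading=195.0°, groundspeed=132.2 kt

Leg 1: desired track 157.4°; wind correction +8.2° → command heading 165.6°, groundspeed 142.7 kt
Leg 2: desired track 169.2°; wind correction +8.7° → command heading 177.9°, groundspeed 138.4 kt
Leg 3: desired track 221.4°; wind correction +6.5° → command heading 227.9°, groundspeed 121.4 kt
Leg 4: desired track 186.2°; wind correction +8.8° → command heading 195.0°, groundspeed 132.2 kt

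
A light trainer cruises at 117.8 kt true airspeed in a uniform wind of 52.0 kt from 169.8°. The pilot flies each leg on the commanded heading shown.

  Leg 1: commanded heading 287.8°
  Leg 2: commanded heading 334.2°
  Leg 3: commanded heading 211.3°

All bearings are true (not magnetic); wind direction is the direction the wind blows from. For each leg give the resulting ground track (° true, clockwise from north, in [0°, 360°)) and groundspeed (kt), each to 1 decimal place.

Leg 1: heading 287.8°; drift +17.9° → track 305.7°, groundspeed 149.4 kt
Leg 2: heading 334.2°; drift +4.8° → track 339.0°, groundspeed 168.5 kt
Leg 3: heading 211.3°; drift +23.6° → track 234.9°, groundspeed 86.1 kt

Leg 1: track=305.7°, groundspeed=149.4 kt
Leg 2: track=339.0°, groundspeed=168.5 kt
Leg 3: track=234.9°, groundspeed=86.1 kt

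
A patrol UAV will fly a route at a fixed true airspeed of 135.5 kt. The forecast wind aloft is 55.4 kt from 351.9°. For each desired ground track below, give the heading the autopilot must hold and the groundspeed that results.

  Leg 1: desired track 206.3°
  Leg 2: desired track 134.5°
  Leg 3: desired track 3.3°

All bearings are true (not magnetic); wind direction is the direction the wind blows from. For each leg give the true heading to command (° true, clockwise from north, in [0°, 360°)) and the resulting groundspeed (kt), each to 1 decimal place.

Leg 1: heading=219.7°, groundspeed=177.5 kt
Leg 2: heading=120.1°, groundspeed=175.3 kt
Leg 3: heading=358.7°, groundspeed=80.7 kt

Leg 1: desired track 206.3°; wind correction +13.4° → command heading 219.7°, groundspeed 177.5 kt
Leg 2: desired track 134.5°; wind correction -14.4° → command heading 120.1°, groundspeed 175.3 kt
Leg 3: desired track 3.3°; wind correction -4.6° → command heading 358.7°, groundspeed 80.7 kt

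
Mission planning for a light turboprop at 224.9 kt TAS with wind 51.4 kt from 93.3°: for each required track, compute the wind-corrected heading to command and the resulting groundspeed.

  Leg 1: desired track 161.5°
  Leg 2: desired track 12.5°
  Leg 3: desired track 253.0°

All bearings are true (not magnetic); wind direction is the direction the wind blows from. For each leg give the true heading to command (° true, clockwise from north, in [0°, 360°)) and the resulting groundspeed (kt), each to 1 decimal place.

Leg 1: desired track 161.5°; wind correction -12.3° → command heading 149.2°, groundspeed 200.7 kt
Leg 2: desired track 12.5°; wind correction +13.0° → command heading 25.5°, groundspeed 210.9 kt
Leg 3: desired track 253.0°; wind correction -4.5° → command heading 248.5°, groundspeed 272.4 kt

Leg 1: heading=149.2°, groundspeed=200.7 kt
Leg 2: heading=25.5°, groundspeed=210.9 kt
Leg 3: heading=248.5°, groundspeed=272.4 kt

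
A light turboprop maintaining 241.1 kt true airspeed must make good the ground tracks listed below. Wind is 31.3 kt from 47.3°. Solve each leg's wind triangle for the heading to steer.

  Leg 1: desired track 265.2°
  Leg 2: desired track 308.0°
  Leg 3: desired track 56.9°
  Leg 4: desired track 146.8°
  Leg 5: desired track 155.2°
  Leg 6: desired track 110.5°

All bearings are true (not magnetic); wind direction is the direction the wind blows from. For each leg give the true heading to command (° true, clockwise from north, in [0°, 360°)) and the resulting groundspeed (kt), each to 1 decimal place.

Leg 1: heading=269.8°, groundspeed=265.0 kt
Leg 2: heading=315.4°, groundspeed=244.2 kt
Leg 3: heading=55.7°, groundspeed=210.2 kt
Leg 4: heading=139.4°, groundspeed=244.3 kt
Leg 5: heading=148.1°, groundspeed=248.9 kt
Leg 6: heading=103.8°, groundspeed=225.4 kt

Leg 1: desired track 265.2°; wind correction +4.6° → command heading 269.8°, groundspeed 265.0 kt
Leg 2: desired track 308.0°; wind correction +7.4° → command heading 315.4°, groundspeed 244.2 kt
Leg 3: desired track 56.9°; wind correction -1.2° → command heading 55.7°, groundspeed 210.2 kt
Leg 4: desired track 146.8°; wind correction -7.4° → command heading 139.4°, groundspeed 244.3 kt
Leg 5: desired track 155.2°; wind correction -7.1° → command heading 148.1°, groundspeed 248.9 kt
Leg 6: desired track 110.5°; wind correction -6.7° → command heading 103.8°, groundspeed 225.4 kt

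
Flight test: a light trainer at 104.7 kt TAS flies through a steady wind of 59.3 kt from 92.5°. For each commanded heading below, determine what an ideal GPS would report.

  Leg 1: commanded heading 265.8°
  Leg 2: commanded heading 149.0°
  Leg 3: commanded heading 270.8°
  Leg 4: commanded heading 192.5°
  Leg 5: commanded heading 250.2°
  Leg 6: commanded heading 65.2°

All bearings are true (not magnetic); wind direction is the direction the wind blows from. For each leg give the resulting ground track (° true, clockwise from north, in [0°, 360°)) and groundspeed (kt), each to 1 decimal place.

Leg 1: heading 265.8°; drift +2.4° → track 268.2°, groundspeed 163.7 kt
Leg 2: heading 149.0°; drift +34.5° → track 183.5°, groundspeed 87.3 kt
Leg 3: heading 270.8°; drift +0.6° → track 271.4°, groundspeed 164.0 kt
Leg 4: heading 192.5°; drift +26.9° → track 219.4°, groundspeed 129.0 kt
Leg 5: heading 250.2°; drift +8.0° → track 258.2°, groundspeed 161.1 kt
Leg 6: heading 65.2°; drift -27.6° → track 37.6°, groundspeed 58.7 kt

Leg 1: track=268.2°, groundspeed=163.7 kt
Leg 2: track=183.5°, groundspeed=87.3 kt
Leg 3: track=271.4°, groundspeed=164.0 kt
Leg 4: track=219.4°, groundspeed=129.0 kt
Leg 5: track=258.2°, groundspeed=161.1 kt
Leg 6: track=37.6°, groundspeed=58.7 kt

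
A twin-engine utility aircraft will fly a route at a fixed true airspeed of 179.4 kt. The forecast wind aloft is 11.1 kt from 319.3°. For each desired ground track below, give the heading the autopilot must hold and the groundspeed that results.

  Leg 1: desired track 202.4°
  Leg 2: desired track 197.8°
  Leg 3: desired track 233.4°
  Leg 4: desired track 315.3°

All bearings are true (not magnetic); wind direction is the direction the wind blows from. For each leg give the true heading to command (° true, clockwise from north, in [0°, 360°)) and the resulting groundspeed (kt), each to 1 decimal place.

Leg 1: desired track 202.4°; wind correction +3.2° → command heading 205.6°, groundspeed 184.1 kt
Leg 2: desired track 197.8°; wind correction +3.0° → command heading 200.8°, groundspeed 184.9 kt
Leg 3: desired track 233.4°; wind correction +3.5° → command heading 236.9°, groundspeed 178.3 kt
Leg 4: desired track 315.3°; wind correction +0.2° → command heading 315.5°, groundspeed 168.3 kt

Leg 1: heading=205.6°, groundspeed=184.1 kt
Leg 2: heading=200.8°, groundspeed=184.9 kt
Leg 3: heading=236.9°, groundspeed=178.3 kt
Leg 4: heading=315.5°, groundspeed=168.3 kt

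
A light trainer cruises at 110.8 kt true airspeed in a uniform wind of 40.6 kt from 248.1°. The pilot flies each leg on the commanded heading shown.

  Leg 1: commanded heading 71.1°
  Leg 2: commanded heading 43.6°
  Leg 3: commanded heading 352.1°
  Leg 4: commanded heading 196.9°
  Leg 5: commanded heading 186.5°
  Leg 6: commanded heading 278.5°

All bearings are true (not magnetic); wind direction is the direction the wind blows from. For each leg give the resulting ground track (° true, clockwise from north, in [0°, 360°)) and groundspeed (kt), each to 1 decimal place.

Leg 1: track=70.3°, groundspeed=151.4 kt
Leg 2: track=50.1°, groundspeed=148.7 kt
Leg 3: track=10.2°, groundspeed=126.9 kt
Leg 4: track=176.6°, groundspeed=91.0 kt
Leg 5: track=165.2°, groundspeed=98.2 kt
Leg 6: track=293.7°, groundspeed=78.5 kt

Leg 1: heading 71.1°; drift -0.8° → track 70.3°, groundspeed 151.4 kt
Leg 2: heading 43.6°; drift +6.5° → track 50.1°, groundspeed 148.7 kt
Leg 3: heading 352.1°; drift +18.1° → track 10.2°, groundspeed 126.9 kt
Leg 4: heading 196.9°; drift -20.3° → track 176.6°, groundspeed 91.0 kt
Leg 5: heading 186.5°; drift -21.3° → track 165.2°, groundspeed 98.2 kt
Leg 6: heading 278.5°; drift +15.2° → track 293.7°, groundspeed 78.5 kt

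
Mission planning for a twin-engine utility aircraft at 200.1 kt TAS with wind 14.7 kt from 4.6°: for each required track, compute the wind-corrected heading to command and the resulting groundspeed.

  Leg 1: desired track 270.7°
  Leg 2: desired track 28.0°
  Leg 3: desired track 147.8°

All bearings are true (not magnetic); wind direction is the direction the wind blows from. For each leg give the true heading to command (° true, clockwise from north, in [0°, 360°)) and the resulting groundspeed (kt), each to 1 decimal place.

Leg 1: desired track 270.7°; wind correction +4.2° → command heading 274.9°, groundspeed 200.6 kt
Leg 2: desired track 28.0°; wind correction -1.7° → command heading 26.3°, groundspeed 186.5 kt
Leg 3: desired track 147.8°; wind correction -2.5° → command heading 145.3°, groundspeed 211.7 kt

Leg 1: heading=274.9°, groundspeed=200.6 kt
Leg 2: heading=26.3°, groundspeed=186.5 kt
Leg 3: heading=145.3°, groundspeed=211.7 kt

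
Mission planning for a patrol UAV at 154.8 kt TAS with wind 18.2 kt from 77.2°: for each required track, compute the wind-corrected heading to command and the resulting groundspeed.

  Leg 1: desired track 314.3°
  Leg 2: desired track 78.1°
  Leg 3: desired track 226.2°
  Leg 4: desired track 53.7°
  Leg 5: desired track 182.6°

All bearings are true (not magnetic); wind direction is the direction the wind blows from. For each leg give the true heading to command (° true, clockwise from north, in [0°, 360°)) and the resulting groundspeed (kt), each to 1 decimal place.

Leg 1: heading=320.0°, groundspeed=163.9 kt
Leg 2: heading=78.0°, groundspeed=136.6 kt
Leg 3: heading=222.7°, groundspeed=170.1 kt
Leg 4: heading=56.4°, groundspeed=137.9 kt
Leg 5: heading=176.1°, groundspeed=158.6 kt

Leg 1: desired track 314.3°; wind correction +5.7° → command heading 320.0°, groundspeed 163.9 kt
Leg 2: desired track 78.1°; wind correction -0.1° → command heading 78.0°, groundspeed 136.6 kt
Leg 3: desired track 226.2°; wind correction -3.5° → command heading 222.7°, groundspeed 170.1 kt
Leg 4: desired track 53.7°; wind correction +2.7° → command heading 56.4°, groundspeed 137.9 kt
Leg 5: desired track 182.6°; wind correction -6.5° → command heading 176.1°, groundspeed 158.6 kt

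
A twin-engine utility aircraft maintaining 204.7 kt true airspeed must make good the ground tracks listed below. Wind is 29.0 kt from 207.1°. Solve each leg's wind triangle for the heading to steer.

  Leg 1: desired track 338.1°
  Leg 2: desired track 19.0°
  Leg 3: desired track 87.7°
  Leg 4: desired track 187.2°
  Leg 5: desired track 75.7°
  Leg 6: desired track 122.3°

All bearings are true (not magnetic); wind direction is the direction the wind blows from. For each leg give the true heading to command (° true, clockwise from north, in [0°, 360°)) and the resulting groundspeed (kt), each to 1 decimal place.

Leg 1: heading=332.0°, groundspeed=222.6 kt
Leg 2: heading=17.9°, groundspeed=233.4 kt
Leg 3: heading=94.8°, groundspeed=217.4 kt
Leg 4: heading=190.0°, groundspeed=177.2 kt
Leg 5: heading=81.8°, groundspeed=222.7 kt
Leg 6: heading=130.4°, groundspeed=200.0 kt

Leg 1: desired track 338.1°; wind correction -6.1° → command heading 332.0°, groundspeed 222.6 kt
Leg 2: desired track 19.0°; wind correction -1.1° → command heading 17.9°, groundspeed 233.4 kt
Leg 3: desired track 87.7°; wind correction +7.1° → command heading 94.8°, groundspeed 217.4 kt
Leg 4: desired track 187.2°; wind correction +2.8° → command heading 190.0°, groundspeed 177.2 kt
Leg 5: desired track 75.7°; wind correction +6.1° → command heading 81.8°, groundspeed 222.7 kt
Leg 6: desired track 122.3°; wind correction +8.1° → command heading 130.4°, groundspeed 200.0 kt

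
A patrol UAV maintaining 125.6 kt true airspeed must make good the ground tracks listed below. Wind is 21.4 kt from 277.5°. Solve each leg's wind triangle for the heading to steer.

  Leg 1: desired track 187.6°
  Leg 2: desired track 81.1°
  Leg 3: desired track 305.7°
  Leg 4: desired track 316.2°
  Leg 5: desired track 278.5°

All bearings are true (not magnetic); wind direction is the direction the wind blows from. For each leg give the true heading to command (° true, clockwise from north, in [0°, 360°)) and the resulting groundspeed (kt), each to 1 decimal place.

Leg 1: desired track 187.6°; wind correction +9.8° → command heading 197.4°, groundspeed 123.7 kt
Leg 2: desired track 81.1°; wind correction -2.8° → command heading 78.3°, groundspeed 146.0 kt
Leg 3: desired track 305.7°; wind correction -4.6° → command heading 301.1°, groundspeed 106.3 kt
Leg 4: desired track 316.2°; wind correction -6.1° → command heading 310.1°, groundspeed 108.2 kt
Leg 5: desired track 278.5°; wind correction -0.2° → command heading 278.3°, groundspeed 104.2 kt

Leg 1: heading=197.4°, groundspeed=123.7 kt
Leg 2: heading=78.3°, groundspeed=146.0 kt
Leg 3: heading=301.1°, groundspeed=106.3 kt
Leg 4: heading=310.1°, groundspeed=108.2 kt
Leg 5: heading=278.3°, groundspeed=104.2 kt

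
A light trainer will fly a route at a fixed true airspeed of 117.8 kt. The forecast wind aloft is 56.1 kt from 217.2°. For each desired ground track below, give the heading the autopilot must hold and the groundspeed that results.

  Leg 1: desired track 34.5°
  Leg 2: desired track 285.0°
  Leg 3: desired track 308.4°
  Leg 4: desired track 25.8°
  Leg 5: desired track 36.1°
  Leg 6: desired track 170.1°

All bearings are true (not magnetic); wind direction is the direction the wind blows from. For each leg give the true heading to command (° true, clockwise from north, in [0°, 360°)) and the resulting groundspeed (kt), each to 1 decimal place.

Leg 1: desired track 34.5°; wind correction -1.3° → command heading 33.2°, groundspeed 173.8 kt
Leg 2: desired track 285.0°; wind correction -26.2° → command heading 258.8°, groundspeed 84.5 kt
Leg 3: desired track 308.4°; wind correction -28.4° → command heading 280.0°, groundspeed 104.8 kt
Leg 4: desired track 25.8°; wind correction -5.4° → command heading 20.4°, groundspeed 172.3 kt
Leg 5: desired track 36.1°; wind correction -0.5° → command heading 35.6°, groundspeed 173.9 kt
Leg 6: desired track 170.1°; wind correction +20.4° → command heading 190.5°, groundspeed 72.2 kt

Leg 1: heading=33.2°, groundspeed=173.8 kt
Leg 2: heading=258.8°, groundspeed=84.5 kt
Leg 3: heading=280.0°, groundspeed=104.8 kt
Leg 4: heading=20.4°, groundspeed=172.3 kt
Leg 5: heading=35.6°, groundspeed=173.9 kt
Leg 6: heading=190.5°, groundspeed=72.2 kt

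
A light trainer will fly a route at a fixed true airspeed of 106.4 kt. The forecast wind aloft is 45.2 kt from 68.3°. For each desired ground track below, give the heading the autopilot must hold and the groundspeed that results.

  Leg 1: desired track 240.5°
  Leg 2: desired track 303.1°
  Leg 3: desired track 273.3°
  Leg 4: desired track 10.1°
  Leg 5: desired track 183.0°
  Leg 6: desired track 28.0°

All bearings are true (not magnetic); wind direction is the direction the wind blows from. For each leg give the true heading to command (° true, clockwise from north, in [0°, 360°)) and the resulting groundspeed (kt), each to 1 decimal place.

Leg 1: heading=237.2°, groundspeed=151.0 kt
Leg 2: heading=323.4°, groundspeed=125.8 kt
Leg 3: heading=283.6°, groundspeed=145.6 kt
Leg 4: heading=31.3°, groundspeed=75.4 kt
Leg 5: heading=160.3°, groundspeed=117.0 kt
Leg 6: heading=43.9°, groundspeed=67.8 kt

Leg 1: desired track 240.5°; wind correction -3.3° → command heading 237.2°, groundspeed 151.0 kt
Leg 2: desired track 303.1°; wind correction +20.3° → command heading 323.4°, groundspeed 125.8 kt
Leg 3: desired track 273.3°; wind correction +10.3° → command heading 283.6°, groundspeed 145.6 kt
Leg 4: desired track 10.1°; wind correction +21.2° → command heading 31.3°, groundspeed 75.4 kt
Leg 5: desired track 183.0°; wind correction -22.7° → command heading 160.3°, groundspeed 117.0 kt
Leg 6: desired track 28.0°; wind correction +15.9° → command heading 43.9°, groundspeed 67.8 kt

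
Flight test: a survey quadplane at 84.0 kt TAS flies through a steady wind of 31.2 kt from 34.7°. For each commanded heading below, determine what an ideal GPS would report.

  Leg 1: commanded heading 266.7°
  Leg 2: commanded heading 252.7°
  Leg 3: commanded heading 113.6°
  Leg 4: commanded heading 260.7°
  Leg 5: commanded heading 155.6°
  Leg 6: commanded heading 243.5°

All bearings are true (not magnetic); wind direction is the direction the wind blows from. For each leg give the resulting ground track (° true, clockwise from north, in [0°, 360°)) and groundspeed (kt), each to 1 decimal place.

Leg 1: track=253.3°, groundspeed=106.1 kt
Leg 2: track=242.7°, groundspeed=110.3 kt
Leg 3: track=135.0°, groundspeed=83.8 kt
Leg 4: track=248.7°, groundspeed=108.0 kt
Leg 5: track=170.6°, groundspeed=103.5 kt
Leg 6: track=235.8°, groundspeed=112.4 kt

Leg 1: heading 266.7°; drift -13.4° → track 253.3°, groundspeed 106.1 kt
Leg 2: heading 252.7°; drift -10.0° → track 242.7°, groundspeed 110.3 kt
Leg 3: heading 113.6°; drift +21.4° → track 135.0°, groundspeed 83.8 kt
Leg 4: heading 260.7°; drift -12.0° → track 248.7°, groundspeed 108.0 kt
Leg 5: heading 155.6°; drift +15.0° → track 170.6°, groundspeed 103.5 kt
Leg 6: heading 243.5°; drift -7.7° → track 235.8°, groundspeed 112.4 kt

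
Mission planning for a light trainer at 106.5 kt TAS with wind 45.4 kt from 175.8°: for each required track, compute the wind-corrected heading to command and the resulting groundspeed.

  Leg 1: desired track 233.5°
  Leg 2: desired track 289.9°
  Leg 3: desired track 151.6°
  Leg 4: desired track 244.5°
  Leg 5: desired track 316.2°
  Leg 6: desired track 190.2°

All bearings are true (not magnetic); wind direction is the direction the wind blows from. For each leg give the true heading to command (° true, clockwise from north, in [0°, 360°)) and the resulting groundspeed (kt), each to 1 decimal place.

Leg 1: desired track 233.5°; wind correction -21.1° → command heading 212.4°, groundspeed 75.1 kt
Leg 2: desired track 289.9°; wind correction -22.9° → command heading 267.0°, groundspeed 116.6 kt
Leg 3: desired track 151.6°; wind correction +10.1° → command heading 161.7°, groundspeed 63.5 kt
Leg 4: desired track 244.5°; wind correction -23.4° → command heading 221.1°, groundspeed 81.2 kt
Leg 5: desired track 316.2°; wind correction -15.8° → command heading 300.4°, groundspeed 137.5 kt
Leg 6: desired track 190.2°; wind correction -6.1° → command heading 184.1°, groundspeed 61.9 kt

Leg 1: heading=212.4°, groundspeed=75.1 kt
Leg 2: heading=267.0°, groundspeed=116.6 kt
Leg 3: heading=161.7°, groundspeed=63.5 kt
Leg 4: heading=221.1°, groundspeed=81.2 kt
Leg 5: heading=300.4°, groundspeed=137.5 kt
Leg 6: heading=184.1°, groundspeed=61.9 kt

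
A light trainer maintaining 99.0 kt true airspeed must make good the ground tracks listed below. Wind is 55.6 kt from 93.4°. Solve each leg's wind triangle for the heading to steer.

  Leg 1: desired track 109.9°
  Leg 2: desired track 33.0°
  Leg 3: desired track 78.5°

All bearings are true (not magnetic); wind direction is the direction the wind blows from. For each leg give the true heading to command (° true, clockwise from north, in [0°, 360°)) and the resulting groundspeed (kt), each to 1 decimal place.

Leg 1: desired track 109.9°; wind correction -9.2° → command heading 100.7°, groundspeed 44.4 kt
Leg 2: desired track 33.0°; wind correction +29.2° → command heading 62.2°, groundspeed 58.9 kt
Leg 3: desired track 78.5°; wind correction +8.3° → command heading 86.8°, groundspeed 44.2 kt

Leg 1: heading=100.7°, groundspeed=44.4 kt
Leg 2: heading=62.2°, groundspeed=58.9 kt
Leg 3: heading=86.8°, groundspeed=44.2 kt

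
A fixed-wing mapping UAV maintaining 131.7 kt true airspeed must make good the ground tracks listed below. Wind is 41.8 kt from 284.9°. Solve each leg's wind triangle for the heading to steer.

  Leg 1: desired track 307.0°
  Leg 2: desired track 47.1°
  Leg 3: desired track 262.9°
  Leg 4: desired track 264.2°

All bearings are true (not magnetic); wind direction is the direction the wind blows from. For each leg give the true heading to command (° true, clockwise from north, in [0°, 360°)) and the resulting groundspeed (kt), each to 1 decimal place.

Leg 1: heading=300.1°, groundspeed=92.0 kt
Leg 2: heading=31.5°, groundspeed=149.1 kt
Leg 3: heading=269.7°, groundspeed=92.0 kt
Leg 4: heading=270.6°, groundspeed=91.8 kt

Leg 1: desired track 307.0°; wind correction -6.9° → command heading 300.1°, groundspeed 92.0 kt
Leg 2: desired track 47.1°; wind correction -15.6° → command heading 31.5°, groundspeed 149.1 kt
Leg 3: desired track 262.9°; wind correction +6.8° → command heading 269.7°, groundspeed 92.0 kt
Leg 4: desired track 264.2°; wind correction +6.4° → command heading 270.6°, groundspeed 91.8 kt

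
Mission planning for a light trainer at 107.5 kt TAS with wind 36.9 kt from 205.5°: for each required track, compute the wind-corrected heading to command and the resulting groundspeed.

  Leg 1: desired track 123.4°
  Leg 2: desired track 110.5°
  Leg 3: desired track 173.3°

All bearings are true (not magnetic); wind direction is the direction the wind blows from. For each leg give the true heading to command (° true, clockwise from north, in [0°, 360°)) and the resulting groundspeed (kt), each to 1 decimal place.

Leg 1: heading=143.3°, groundspeed=96.0 kt
Leg 2: heading=130.5°, groundspeed=104.2 kt
Leg 3: heading=183.8°, groundspeed=74.5 kt

Leg 1: desired track 123.4°; wind correction +19.9° → command heading 143.3°, groundspeed 96.0 kt
Leg 2: desired track 110.5°; wind correction +20.0° → command heading 130.5°, groundspeed 104.2 kt
Leg 3: desired track 173.3°; wind correction +10.5° → command heading 183.8°, groundspeed 74.5 kt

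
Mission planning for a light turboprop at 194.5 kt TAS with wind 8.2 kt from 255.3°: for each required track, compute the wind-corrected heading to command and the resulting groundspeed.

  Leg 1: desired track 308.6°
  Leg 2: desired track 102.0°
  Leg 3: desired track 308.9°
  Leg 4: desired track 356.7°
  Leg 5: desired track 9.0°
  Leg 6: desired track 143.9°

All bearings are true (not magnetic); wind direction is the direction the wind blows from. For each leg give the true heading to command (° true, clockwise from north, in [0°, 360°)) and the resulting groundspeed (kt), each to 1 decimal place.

Leg 1: desired track 308.6°; wind correction -1.9° → command heading 306.7°, groundspeed 189.5 kt
Leg 2: desired track 102.0°; wind correction +1.1° → command heading 103.1°, groundspeed 201.8 kt
Leg 3: desired track 308.9°; wind correction -1.9° → command heading 307.0°, groundspeed 189.5 kt
Leg 4: desired track 356.7°; wind correction -2.4° → command heading 354.3°, groundspeed 196.0 kt
Leg 5: desired track 9.0°; wind correction -2.2° → command heading 6.8°, groundspeed 197.7 kt
Leg 6: desired track 143.9°; wind correction +2.2° → command heading 146.1°, groundspeed 197.3 kt

Leg 1: heading=306.7°, groundspeed=189.5 kt
Leg 2: heading=103.1°, groundspeed=201.8 kt
Leg 3: heading=307.0°, groundspeed=189.5 kt
Leg 4: heading=354.3°, groundspeed=196.0 kt
Leg 5: heading=6.8°, groundspeed=197.7 kt
Leg 6: heading=146.1°, groundspeed=197.3 kt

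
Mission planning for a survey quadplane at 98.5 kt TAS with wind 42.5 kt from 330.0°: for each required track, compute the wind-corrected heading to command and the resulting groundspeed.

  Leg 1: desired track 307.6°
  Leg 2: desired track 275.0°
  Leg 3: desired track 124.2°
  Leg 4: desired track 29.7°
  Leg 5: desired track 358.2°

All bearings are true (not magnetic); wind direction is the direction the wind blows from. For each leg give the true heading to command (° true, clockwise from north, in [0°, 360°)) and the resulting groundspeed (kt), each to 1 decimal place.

Leg 1: heading=317.1°, groundspeed=57.9 kt
Leg 2: heading=295.7°, groundspeed=67.8 kt
Leg 3: heading=113.4°, groundspeed=135.0 kt
Leg 4: heading=7.8°, groundspeed=70.0 kt
Leg 5: heading=346.4°, groundspeed=59.0 kt

Leg 1: desired track 307.6°; wind correction +9.5° → command heading 317.1°, groundspeed 57.9 kt
Leg 2: desired track 275.0°; wind correction +20.7° → command heading 295.7°, groundspeed 67.8 kt
Leg 3: desired track 124.2°; wind correction -10.8° → command heading 113.4°, groundspeed 135.0 kt
Leg 4: desired track 29.7°; wind correction -21.9° → command heading 7.8°, groundspeed 70.0 kt
Leg 5: desired track 358.2°; wind correction -11.8° → command heading 346.4°, groundspeed 59.0 kt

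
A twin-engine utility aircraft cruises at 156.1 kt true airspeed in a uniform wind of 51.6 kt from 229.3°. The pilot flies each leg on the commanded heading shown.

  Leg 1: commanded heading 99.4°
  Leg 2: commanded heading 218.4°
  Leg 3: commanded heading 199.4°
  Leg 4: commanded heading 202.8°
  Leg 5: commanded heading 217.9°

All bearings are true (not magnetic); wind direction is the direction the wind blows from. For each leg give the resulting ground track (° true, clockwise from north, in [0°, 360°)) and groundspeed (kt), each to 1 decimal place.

Leg 1: track=87.6°, groundspeed=193.3 kt
Leg 2: track=213.1°, groundspeed=105.9 kt
Leg 3: track=186.4°, groundspeed=114.3 kt
Leg 4: track=191.0°, groundspeed=112.3 kt
Leg 5: track=212.4°, groundspeed=106.0 kt

Leg 1: heading 99.4°; drift -11.8° → track 87.6°, groundspeed 193.3 kt
Leg 2: heading 218.4°; drift -5.3° → track 213.1°, groundspeed 105.9 kt
Leg 3: heading 199.4°; drift -13.0° → track 186.4°, groundspeed 114.3 kt
Leg 4: heading 202.8°; drift -11.8° → track 191.0°, groundspeed 112.3 kt
Leg 5: heading 217.9°; drift -5.5° → track 212.4°, groundspeed 106.0 kt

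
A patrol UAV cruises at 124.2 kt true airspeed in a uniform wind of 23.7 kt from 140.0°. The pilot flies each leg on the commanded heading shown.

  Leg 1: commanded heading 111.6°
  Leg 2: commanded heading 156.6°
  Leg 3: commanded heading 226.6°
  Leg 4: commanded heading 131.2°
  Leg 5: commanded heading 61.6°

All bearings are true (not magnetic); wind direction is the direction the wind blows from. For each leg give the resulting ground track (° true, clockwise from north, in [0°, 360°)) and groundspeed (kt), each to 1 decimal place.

Leg 1: track=105.4°, groundspeed=104.0 kt
Leg 2: track=160.4°, groundspeed=101.7 kt
Leg 3: track=237.5°, groundspeed=125.1 kt
Leg 4: track=129.1°, groundspeed=100.8 kt
Leg 5: track=50.6°, groundspeed=121.7 kt

Leg 1: heading 111.6°; drift -6.2° → track 105.4°, groundspeed 104.0 kt
Leg 2: heading 156.6°; drift +3.8° → track 160.4°, groundspeed 101.7 kt
Leg 3: heading 226.6°; drift +10.9° → track 237.5°, groundspeed 125.1 kt
Leg 4: heading 131.2°; drift -2.1° → track 129.1°, groundspeed 100.8 kt
Leg 5: heading 61.6°; drift -11.0° → track 50.6°, groundspeed 121.7 kt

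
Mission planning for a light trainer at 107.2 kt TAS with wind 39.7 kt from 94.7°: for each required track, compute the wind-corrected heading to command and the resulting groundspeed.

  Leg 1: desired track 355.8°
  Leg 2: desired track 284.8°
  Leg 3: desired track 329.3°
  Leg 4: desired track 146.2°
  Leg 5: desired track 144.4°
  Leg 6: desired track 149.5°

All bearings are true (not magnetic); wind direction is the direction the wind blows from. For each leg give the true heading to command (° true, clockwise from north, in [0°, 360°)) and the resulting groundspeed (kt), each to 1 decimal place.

Leg 1: heading=17.3°, groundspeed=105.9 kt
Leg 2: heading=288.5°, groundspeed=146.1 kt
Leg 3: heading=346.9°, groundspeed=125.2 kt
Leg 4: heading=129.4°, groundspeed=77.9 kt
Leg 5: heading=128.0°, groundspeed=77.2 kt
Leg 6: heading=131.9°, groundspeed=79.3 kt

Leg 1: desired track 355.8°; wind correction +21.5° → command heading 17.3°, groundspeed 105.9 kt
Leg 2: desired track 284.8°; wind correction +3.7° → command heading 288.5°, groundspeed 146.1 kt
Leg 3: desired track 329.3°; wind correction +17.6° → command heading 346.9°, groundspeed 125.2 kt
Leg 4: desired track 146.2°; wind correction -16.8° → command heading 129.4°, groundspeed 77.9 kt
Leg 5: desired track 144.4°; wind correction -16.4° → command heading 128.0°, groundspeed 77.2 kt
Leg 6: desired track 149.5°; wind correction -17.6° → command heading 131.9°, groundspeed 79.3 kt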